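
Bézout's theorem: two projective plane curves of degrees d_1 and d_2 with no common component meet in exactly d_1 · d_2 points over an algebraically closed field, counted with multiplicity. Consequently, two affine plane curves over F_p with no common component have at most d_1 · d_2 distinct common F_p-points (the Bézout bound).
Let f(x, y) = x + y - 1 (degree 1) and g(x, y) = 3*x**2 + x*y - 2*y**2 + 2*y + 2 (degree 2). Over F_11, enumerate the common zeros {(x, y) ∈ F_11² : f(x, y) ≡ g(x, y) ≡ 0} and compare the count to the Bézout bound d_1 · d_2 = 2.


Common zeros: {(3, 9)}; count = 1; Bézout bound = 2.

deg(f) = 1, deg(g) = 2, so Bézout bound = 2.
Scan x ∈ F_11. For each x, list the y ∈ F_11 with f(x, y) ≡ 0 and those with g(x, y) ≡ 0 (mod 11); the common zeros in that column are the intersection.
  x = 0: f ≡ 0 at y ∈ {1}; g ≡ 0 at y ∈ {4, 8}; common: ∅.
  x = 1: f ≡ 0 at y ∈ {0}; g ≡ 0 at y ∈ {8, 10}; common: ∅.
  x = 2: f ≡ 0 at y ∈ {10}; g ≡ 0 at y ∈ ∅; common: ∅.
  x = 3: f ≡ 0 at y ∈ {9}; g ≡ 0 at y ∈ {9, 10}; common: {9}.
  x = 4: f ≡ 0 at y ∈ {8}; g ≡ 0 at y ∈ ∅; common: ∅.
  x = 5: f ≡ 0 at y ∈ {7}; g ≡ 0 at y ∈ {0, 9}; common: ∅.
  x = 6: f ≡ 0 at y ∈ {6}; g ≡ 0 at y ∈ {0, 4}; common: ∅.
  x = 7: f ≡ 0 at y ∈ {5}; g ≡ 0 at y ∈ ∅; common: ∅.
  x = 8: f ≡ 0 at y ∈ {4}; g ≡ 0 at y ∈ ∅; common: ∅.
  x = 9: f ≡ 0 at y ∈ {3}; g ≡ 0 at y ∈ ∅; common: ∅.
  x = 10: f ≡ 0 at y ∈ {2}; g ≡ 0 at y ∈ ∅; common: ∅.
Collecting: common zeros = {(3, 9)}, so the count is 1.
Comparison with the Bézout bound: 1 ≤ 2 = deg(f)·deg(g), as expected for curves with no common component (the affine F_11-count falls short of the bound because intersections may lie at infinity, over extension fields, or carry multiplicity).


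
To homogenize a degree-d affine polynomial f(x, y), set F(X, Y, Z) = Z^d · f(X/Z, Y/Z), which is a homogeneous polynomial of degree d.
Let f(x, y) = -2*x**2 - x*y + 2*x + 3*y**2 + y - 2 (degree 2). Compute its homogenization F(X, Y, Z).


F(X, Y, Z) = -2*X**2 - X*Y + 2*X*Z + 3*Y**2 + Y*Z - 2*Z**2

deg(f) = 2.
Substitute x = X/Z, y = Y/Z into f, then multiply by Z^2.
  monomial -2·x^2·y^0 ↦ -2·X^2·Y^0·Z^0.
  monomial -1·x^1·y^1 ↦ -1·X^1·Y^1·Z^0.
  monomial 2·x^1·y^0 ↦ 2·X^1·Y^0·Z^1.
  monomial 3·x^0·y^2 ↦ 3·X^0·Y^2·Z^0.
  monomial 1·x^0·y^1 ↦ 1·X^0·Y^1·Z^1.
  monomial -2·x^0·y^0 ↦ -2·X^0·Y^0·Z^2.
Collecting: F(X, Y, Z) = -2*X**2 - X*Y + 2*X*Z + 3*Y**2 + Y*Z - 2*Z**2.


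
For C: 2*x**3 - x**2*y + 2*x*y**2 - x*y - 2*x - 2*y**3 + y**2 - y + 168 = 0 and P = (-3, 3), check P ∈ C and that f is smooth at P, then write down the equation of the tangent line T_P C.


Tangent line at P: 85*x - 91*y + 528 = 0.

Step 1: f(-3, 3) = 0, so P lies on C.
Step 2: partial derivatives
  f_x(x, y) = 6*x**2 - 2*x*y + 2*y**2 - y - 2, f_y(x, y) = -x**2 + 4*x*y - x - 6*y**2 + 2*y - 1.
  f_x(P) = 85, f_y(P) = -91 (gradient nonzero, so P is smooth).
Step 3: tangent line at P: 85·(x − -3) + -91·(y − 3) = 0.
Expanding: 85*x - 91*y + 528 = 0.


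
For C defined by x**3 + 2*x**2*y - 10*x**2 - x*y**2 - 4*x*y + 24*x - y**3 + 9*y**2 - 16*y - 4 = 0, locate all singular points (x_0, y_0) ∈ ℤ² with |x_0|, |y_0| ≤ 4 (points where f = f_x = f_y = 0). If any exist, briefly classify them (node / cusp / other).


Singular points: {(2, 2)}; classification: cusp.

Compute partial derivatives:
  f_x = 3*x**2 + 4*x*y - 20*x - y**2 - 4*y + 24.
  f_y = 2*x**2 - 2*x*y - 4*x - 3*y**2 + 18*y - 16.
Scan x_0 ∈ {−4, ..., 4}. For each x_0, f_y(x_0, y) is a polynomial in y; find its integer roots y ∈ {−4, ..., 4}, then test f_x and f at those candidates.
  x = -4: f_y(-4, y) = -3*y**2 + 26*y + 32; no integer root y with |y| ≤ 4.
  x = -3: f_y(-3, y) = -3*y**2 + 24*y + 14; no integer root y with |y| ≤ 4.
  x = -2: f_y(-2, y) = -3*y**2 + 22*y; vanishes at y ∈ {0}. (-2, 0): f_x = 76 ≠ 0.
  x = -1: f_y(-1, y) = -3*y**2 + 20*y - 10; no integer root y with |y| ≤ 4.
  x = 0: f_y(0, y) = -3*y**2 + 18*y - 16; no integer root y with |y| ≤ 4.
  x = 1: f_y(1, y) = -3*y**2 + 16*y - 18; no integer root y with |y| ≤ 4.
  x = 2: f_y(2, y) = -3*y**2 + 14*y - 16; vanishes at y ∈ {2}. (2, 2): f_x = 0, f = 0 — SINGULAR.
  x = 3: f_y(3, y) = -3*y**2 + 12*y - 10; no integer root y with |y| ≤ 4.
  x = 4: f_y(4, y) = -3*y**2 + 10*y; vanishes at y ∈ {0}. (4, 0): f_x = -8 ≠ 0.
Only singular point on the grid: (2, 2).
Classify: substitute x = 2 + u, y = 2 + v and expand: f = u**3 + 2*u**2*v - u*v**2 - v**3 + v**2.
No constant or linear terms (consistent with a singular point). Quadratic part: v**2. Cubic part: u**3 + 2*u**2*v - u*v**2 - v**3.
The quadratic part v**2 is a perfect square, so there is a single (double) tangent line v = 0, i.e. y = 2. Restricting the cubic part to that line (v = 0) leaves u**3 ≠ 0, so f is not divisible by v and the branch is v² ≈ -u**3 to lowest order — this is a cusp.
Classification: cusp.


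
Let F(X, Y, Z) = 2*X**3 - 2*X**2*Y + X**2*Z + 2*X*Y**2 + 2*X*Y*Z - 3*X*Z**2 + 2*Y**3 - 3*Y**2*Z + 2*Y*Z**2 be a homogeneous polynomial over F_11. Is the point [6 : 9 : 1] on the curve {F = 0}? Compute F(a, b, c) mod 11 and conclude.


F(6,9,1) ≡ 3 (mod 11); P is NOT on the curve.

Evaluate F(6, 9, 1) term-by-term (mod 11).
  2*X**3 ↦ 2·216·1·1 = 432
  -2*X**2*Y ↦ -2·36·9·1 = -648
  X**2*Z ↦ 1·36·1·1 = 36
  2*X*Y**2 ↦ 2·6·81·1 = 972
  2*X*Y*Z ↦ 2·6·9·1 = 108
  -3*X*Z**2 ↦ -3·6·1·1 = -18
  2*Y**3 ↦ 2·1·729·1 = 1458
  -3*Y**2*Z ↦ -3·1·81·1 = -243
  2*Y*Z**2 ↦ 2·1·9·1 = 18
Sum: F(6, 9, 1) = (432) + (-648) + (36) + (972) + (108) + (-18) + (1458) + (-243) + (18) = 2115.
Reducing mod 11: 2115 ≡ 3 (mod 11).
Since F(a, b, c) ≡ 3 ≠ 0 (mod 11), P does NOT lie on the curve.


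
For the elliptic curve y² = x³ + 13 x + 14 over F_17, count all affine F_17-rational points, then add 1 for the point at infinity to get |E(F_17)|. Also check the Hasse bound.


Affine points = {(5, 0), (6, 6), (6, 11), (8, 1), (8, 16), (11, 3), (11, 14), (13, 0), (14, 4), (14, 13), (16, 0)}; affine count = 11; |E(F_17)| = 12.

Discriminant check: Δ ∝ 4a³ + 27b² = 4·13³ + 27·14² = 4·2197 + 27·196 ≡ 4 (mod 17). Nonzero ⇒ E is nonsingular.
For each x ∈ F_17, compute rhs = x³ + 13·x + 14 mod 17, then count y ∈ F_17 with y² ≡ rhs.
  x = 0: rhs = 14, matching y values: none (0 points).
  x = 1: rhs = 11, matching y values: none (0 points).
  x = 2: rhs = 14, matching y values: none (0 points).
  x = 3: rhs = 12, matching y values: none (0 points).
  x = 4: rhs = 11, matching y values: none (0 points).
  x = 5: rhs = 0, matching y values: 0 (1 points).
  x = 6: rhs = 2, matching y values: 6, 11 (2 points).
  x = 7: rhs = 6, matching y values: none (0 points).
  x = 8: rhs = 1, matching y values: 1, 16 (2 points).
  x = 9: rhs = 10, matching y values: none (0 points).
  x = 10: rhs = 5, matching y values: none (0 points).
  x = 11: rhs = 9, matching y values: 3, 14 (2 points).
  x = 12: rhs = 11, matching y values: none (0 points).
  x = 13: rhs = 0, matching y values: 0 (1 points).
  x = 14: rhs = 16, matching y values: 4, 13 (2 points).
  x = 15: rhs = 14, matching y values: none (0 points).
  x = 16: rhs = 0, matching y values: 0 (1 points).
Total affine count: 11.
Full point count |E(F_17)| = 11 + 1 = 12.
Hasse bound: |12 − (17+1)| = |-6| = 6 ≤ 2√17 ≈ 8.2462 ✓.


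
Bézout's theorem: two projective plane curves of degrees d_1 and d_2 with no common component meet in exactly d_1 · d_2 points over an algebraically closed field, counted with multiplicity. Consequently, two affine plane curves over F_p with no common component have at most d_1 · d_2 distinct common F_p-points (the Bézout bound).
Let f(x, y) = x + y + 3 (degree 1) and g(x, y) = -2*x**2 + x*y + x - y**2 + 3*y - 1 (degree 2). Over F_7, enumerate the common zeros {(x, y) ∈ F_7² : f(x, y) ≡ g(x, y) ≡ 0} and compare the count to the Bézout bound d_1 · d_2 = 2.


Common zeros: ∅; count = 0; Bézout bound = 2.

deg(f) = 1, deg(g) = 2, so Bézout bound = 2.
Scan x ∈ F_7. For each x, list the y ∈ F_7 with f(x, y) ≡ 0 and those with g(x, y) ≡ 0 (mod 7); the common zeros in that column are the intersection.
  x = 0: f ≡ 0 at y ∈ {4}; g ≡ 0 at y ∈ ∅; common: ∅.
  x = 1: f ≡ 0 at y ∈ {3}; g ≡ 0 at y ∈ {5, 6}; common: ∅.
  x = 2: f ≡ 0 at y ∈ {2}; g ≡ 0 at y ∈ {0, 5}; common: ∅.
  x = 3: f ≡ 0 at y ∈ {1}; g ≡ 0 at y ∈ {3}; common: ∅.
  x = 4: f ≡ 0 at y ∈ {0}; g ≡ 0 at y ∈ ∅; common: ∅.
  x = 5: f ≡ 0 at y ∈ {6}; g ≡ 0 at y ∈ ∅; common: ∅.
  x = 6: f ≡ 0 at y ∈ {5}; g ≡ 0 at y ∈ {3, 6}; common: ∅.
Collecting: common zeros = ∅, so the count is 0.
Comparison with the Bézout bound: 0 ≤ 2 = deg(f)·deg(g), as expected for curves with no common component (the affine F_7-count falls short of the bound because intersections may lie at infinity, over extension fields, or carry multiplicity).


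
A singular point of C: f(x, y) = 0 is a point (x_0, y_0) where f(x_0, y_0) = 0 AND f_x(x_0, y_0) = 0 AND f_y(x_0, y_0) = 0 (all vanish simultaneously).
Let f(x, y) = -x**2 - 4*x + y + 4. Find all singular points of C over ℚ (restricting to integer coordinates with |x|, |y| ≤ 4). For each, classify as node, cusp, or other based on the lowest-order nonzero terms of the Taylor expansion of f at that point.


No singular points in the scanned grid; C is smooth there.

Compute partial derivatives:
  f_x = -2*x - 4.
  f_y = 1.
f_y = 1 is a nonzero constant, so f_y never vanishes: no point (x, y) can satisfy f = f_x = f_y = 0. In particular no (x, y) ∈ {−4, ..., 4}² is singular; the curve is smooth.


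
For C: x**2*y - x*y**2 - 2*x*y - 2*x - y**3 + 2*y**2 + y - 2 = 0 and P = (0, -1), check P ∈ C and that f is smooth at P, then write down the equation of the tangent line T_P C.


Tangent line at P: -x - 6*y - 6 = 0.

Step 1: f(0, -1) = 0, so P lies on C.
Step 2: partial derivatives
  f_x(x, y) = 2*x*y - y**2 - 2*y - 2, f_y(x, y) = x**2 - 2*x*y - 2*x - 3*y**2 + 4*y + 1.
  f_x(P) = -1, f_y(P) = -6 (gradient nonzero, so P is smooth).
Step 3: tangent line at P: -1·(x − 0) + -6·(y − -1) = 0.
Expanding: -x - 6*y - 6 = 0.


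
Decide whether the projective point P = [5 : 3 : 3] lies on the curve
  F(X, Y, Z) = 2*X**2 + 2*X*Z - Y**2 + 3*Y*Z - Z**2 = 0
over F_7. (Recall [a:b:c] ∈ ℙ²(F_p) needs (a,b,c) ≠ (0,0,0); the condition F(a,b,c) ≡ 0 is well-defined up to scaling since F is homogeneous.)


F(5,3,3) ≡ 5 (mod 7); P is NOT on the curve.

Evaluate F(5, 3, 3) term-by-term (mod 7).
  2*X**2 ↦ 2·25·1·1 = 50
  2*X*Z ↦ 2·5·1·3 = 30
  -Y**2 ↦ -1·1·9·1 = -9
  3*Y*Z ↦ 3·1·3·3 = 27
  -Z**2 ↦ -1·1·1·9 = -9
Sum: F(5, 3, 3) = (50) + (30) + (-9) + (27) + (-9) = 89.
Reducing mod 7: 89 ≡ 5 (mod 7).
Since F(a, b, c) ≡ 5 ≠ 0 (mod 7), P does NOT lie on the curve.


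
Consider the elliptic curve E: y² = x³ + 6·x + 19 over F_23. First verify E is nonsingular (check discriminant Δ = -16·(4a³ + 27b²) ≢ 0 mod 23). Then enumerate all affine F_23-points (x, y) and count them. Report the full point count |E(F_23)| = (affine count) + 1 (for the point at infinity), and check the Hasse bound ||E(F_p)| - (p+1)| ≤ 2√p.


Affine points = {(1, 7), (1, 16), (2, 4), (2, 19), (3, 8), (3, 15), (5, 6), (5, 17), (6, 8), (6, 15), (7, 6), (7, 17), (8, 2), (8, 21), (11, 6), (11, 17), (12, 5), (12, 18), (14, 8), (14, 15), (16, 5), (16, 18), (18, 5), (18, 18), (19, 0), (22, 9), (22, 14)}; affine count = 27; |E(F_23)| = 28.

Discriminant check: Δ ∝ 4a³ + 27b² = 4·6³ + 27·19² = 4·216 + 27·361 ≡ 8 (mod 23). Nonzero ⇒ E is nonsingular.
For each x ∈ F_23, compute rhs = x³ + 6·x + 19 mod 23, then count y ∈ F_23 with y² ≡ rhs.
  x = 0: rhs = 19, matching y values: none (0 points).
  x = 1: rhs = 3, matching y values: 7, 16 (2 points).
  x = 2: rhs = 16, matching y values: 4, 19 (2 points).
  x = 3: rhs = 18, matching y values: 8, 15 (2 points).
  x = 4: rhs = 15, matching y values: none (0 points).
  x = 5: rhs = 13, matching y values: 6, 17 (2 points).
  x = 6: rhs = 18, matching y values: 8, 15 (2 points).
  x = 7: rhs = 13, matching y values: 6, 17 (2 points).
  x = 8: rhs = 4, matching y values: 2, 21 (2 points).
  x = 9: rhs = 20, matching y values: none (0 points).
  x = 10: rhs = 21, matching y values: none (0 points).
  x = 11: rhs = 13, matching y values: 6, 17 (2 points).
  x = 12: rhs = 2, matching y values: 5, 18 (2 points).
  x = 13: rhs = 17, matching y values: none (0 points).
  x = 14: rhs = 18, matching y values: 8, 15 (2 points).
  x = 15: rhs = 11, matching y values: none (0 points).
  x = 16: rhs = 2, matching y values: 5, 18 (2 points).
  x = 17: rhs = 20, matching y values: none (0 points).
  x = 18: rhs = 2, matching y values: 5, 18 (2 points).
  x = 19: rhs = 0, matching y values: 0 (1 points).
  x = 20: rhs = 20, matching y values: none (0 points).
  x = 21: rhs = 22, matching y values: none (0 points).
  x = 22: rhs = 12, matching y values: 9, 14 (2 points).
Total affine count: 27.
Full point count |E(F_23)| = 27 + 1 = 28.
Hasse bound: |28 − (23+1)| = |4| = 4 ≤ 2√23 ≈ 9.5917 ✓.


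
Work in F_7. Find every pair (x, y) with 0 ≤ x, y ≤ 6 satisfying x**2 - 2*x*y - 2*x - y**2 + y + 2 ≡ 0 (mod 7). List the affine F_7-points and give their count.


Affine F_7-points: {(0, 2), (0, 6), (5, 1), (5, 4), (6, 1), (6, 2)}; count = 6.

For each of the 49 pairs (x, y) ∈ F_7², evaluate f(x, y) mod 7. Record the zeros.
  x = 0: [0↦2, 1↦2, 2↦0, 3↦3, 4↦4, 5↦3, 6↦0]  zeros at y ∈ {2, 6}
  x = 1: [0↦1, 1↦6, 2↦2, 3↦3, 4↦2, 5↦6, 6↦1]  zeros at y ∈ ∅
  x = 2: [0↦2, 1↦5, 2↦6, 3↦5, 4↦2, 5↦4, 6↦4]  zeros at y ∈ ∅
  x = 3: [0↦5, 1↦6, 2↦5, 3↦2, 4↦4, 5↦4, 6↦2]  zeros at y ∈ ∅
  x = 4: [0↦3, 1↦2, 2↦6, 3↦1, 4↦1, 5↦6, 6↦2]  zeros at y ∈ ∅
  x = 5: [0↦3, 1↦0, 2↦2, 3↦2, 4↦0, 5↦3, 6↦4]  zeros at y ∈ {1, 4}
  x = 6: [0↦5, 1↦0, 2↦0, 3↦5, 4↦1, 5↦2, 6↦1]  zeros at y ∈ {1, 2}
Collecting zeros: affine points = {(0, 2), (0, 6), (5, 1), (5, 4), (6, 1), (6, 2)}.
Total count |C(F_7)_aff| = 6.


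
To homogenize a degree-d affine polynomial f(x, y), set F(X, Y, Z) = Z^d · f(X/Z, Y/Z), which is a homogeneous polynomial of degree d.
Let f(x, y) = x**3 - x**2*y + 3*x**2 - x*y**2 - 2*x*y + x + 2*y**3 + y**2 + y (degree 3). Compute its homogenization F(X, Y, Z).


F(X, Y, Z) = X**3 - X**2*Y + 3*X**2*Z - X*Y**2 - 2*X*Y*Z + X*Z**2 + 2*Y**3 + Y**2*Z + Y*Z**2

deg(f) = 3.
Substitute x = X/Z, y = Y/Z into f, then multiply by Z^3.
  monomial 1·x^3·y^0 ↦ 1·X^3·Y^0·Z^0.
  monomial -1·x^2·y^1 ↦ -1·X^2·Y^1·Z^0.
  monomial 3·x^2·y^0 ↦ 3·X^2·Y^0·Z^1.
  monomial -1·x^1·y^2 ↦ -1·X^1·Y^2·Z^0.
  monomial -2·x^1·y^1 ↦ -2·X^1·Y^1·Z^1.
  monomial 1·x^1·y^0 ↦ 1·X^1·Y^0·Z^2.
  monomial 2·x^0·y^3 ↦ 2·X^0·Y^3·Z^0.
  monomial 1·x^0·y^2 ↦ 1·X^0·Y^2·Z^1.
  monomial 1·x^0·y^1 ↦ 1·X^0·Y^1·Z^2.
Collecting: F(X, Y, Z) = X**3 - X**2*Y + 3*X**2*Z - X*Y**2 - 2*X*Y*Z + X*Z**2 + 2*Y**3 + Y**2*Z + Y*Z**2.


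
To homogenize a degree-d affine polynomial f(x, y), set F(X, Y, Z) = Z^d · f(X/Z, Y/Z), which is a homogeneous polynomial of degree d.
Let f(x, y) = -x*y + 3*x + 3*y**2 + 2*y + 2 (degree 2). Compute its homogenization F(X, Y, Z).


F(X, Y, Z) = -X*Y + 3*X*Z + 3*Y**2 + 2*Y*Z + 2*Z**2

deg(f) = 2.
Substitute x = X/Z, y = Y/Z into f, then multiply by Z^2.
  monomial -1·x^1·y^1 ↦ -1·X^1·Y^1·Z^0.
  monomial 3·x^1·y^0 ↦ 3·X^1·Y^0·Z^1.
  monomial 3·x^0·y^2 ↦ 3·X^0·Y^2·Z^0.
  monomial 2·x^0·y^1 ↦ 2·X^0·Y^1·Z^1.
  monomial 2·x^0·y^0 ↦ 2·X^0·Y^0·Z^2.
Collecting: F(X, Y, Z) = -X*Y + 3*X*Z + 3*Y**2 + 2*Y*Z + 2*Z**2.


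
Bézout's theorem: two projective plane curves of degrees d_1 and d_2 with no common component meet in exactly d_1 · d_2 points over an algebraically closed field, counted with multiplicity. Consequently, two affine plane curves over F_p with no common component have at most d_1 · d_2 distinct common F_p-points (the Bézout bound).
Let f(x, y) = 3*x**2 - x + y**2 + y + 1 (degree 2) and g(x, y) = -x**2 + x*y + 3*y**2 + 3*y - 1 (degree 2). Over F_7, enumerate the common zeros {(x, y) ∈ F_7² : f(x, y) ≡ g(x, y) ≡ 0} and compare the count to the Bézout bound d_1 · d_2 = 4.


Common zeros: ∅; count = 0; Bézout bound = 4.

deg(f) = 2, deg(g) = 2, so Bézout bound = 4.
Scan x ∈ F_7. For each x, list the y ∈ F_7 with f(x, y) ≡ 0 and those with g(x, y) ≡ 0 (mod 7); the common zeros in that column are the intersection.
  x = 0: f ≡ 0 at y ∈ {2, 4}; g ≡ 0 at y ∈ {3}; common: ∅.
  x = 1: f ≡ 0 at y ∈ ∅; g ≡ 0 at y ∈ ∅; common: ∅.
  x = 2: f ≡ 0 at y ∈ ∅; g ≡ 0 at y ∈ {4, 6}; common: ∅.
  x = 3: f ≡ 0 at y ∈ ∅; g ≡ 0 at y ∈ {2, 3}; common: ∅.
  x = 4: f ≡ 0 at y ∈ ∅; g ≡ 0 at y ∈ {1, 6}; common: ∅.
  x = 5: f ≡ 0 at y ∈ {2, 4}; g ≡ 0 at y ∈ ∅; common: ∅.
  x = 6: f ≡ 0 at y ∈ {1, 5}; g ≡ 0 at y ∈ {2}; common: ∅.
Collecting: common zeros = ∅, so the count is 0.
Comparison with the Bézout bound: 0 ≤ 4 = deg(f)·deg(g), as expected for curves with no common component (the affine F_7-count falls short of the bound because intersections may lie at infinity, over extension fields, or carry multiplicity).


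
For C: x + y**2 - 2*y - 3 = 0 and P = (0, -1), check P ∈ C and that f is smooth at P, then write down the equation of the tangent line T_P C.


Tangent line at P: x - 4*y - 4 = 0.

Step 1: f(0, -1) = 0, so P lies on C.
Step 2: partial derivatives
  f_x(x, y) = 1, f_y(x, y) = 2*y - 2.
  f_x(P) = 1, f_y(P) = -4 (gradient nonzero, so P is smooth).
Step 3: tangent line at P: 1·(x − 0) + -4·(y − -1) = 0.
Expanding: x - 4*y - 4 = 0.


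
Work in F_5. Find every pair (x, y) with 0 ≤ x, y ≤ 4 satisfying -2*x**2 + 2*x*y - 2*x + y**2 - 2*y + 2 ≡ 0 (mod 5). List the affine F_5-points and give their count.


Affine F_5-points: {(0, 3), (0, 4), (2, 0), (2, 3), (3, 2), (3, 4)}; count = 6.

For each of the 25 pairs (x, y) ∈ F_5², evaluate f(x, y) mod 5. Record the zeros.
  x = 0: [0↦2, 1↦1, 2↦2, 3↦0, 4↦0]  zeros at y ∈ {3, 4}
  x = 1: [0↦3, 1↦4, 2↦2, 3↦2, 4↦4]  zeros at y ∈ ∅
  x = 2: [0↦0, 1↦3, 2↦3, 3↦0, 4↦4]  zeros at y ∈ {0, 3}
  x = 3: [0↦3, 1↦3, 2↦0, 3↦4, 4↦0]  zeros at y ∈ {2, 4}
  x = 4: [0↦2, 1↦4, 2↦3, 3↦4, 4↦2]  zeros at y ∈ ∅
Collecting zeros: affine points = {(0, 3), (0, 4), (2, 0), (2, 3), (3, 2), (3, 4)}.
Total count |C(F_5)_aff| = 6.


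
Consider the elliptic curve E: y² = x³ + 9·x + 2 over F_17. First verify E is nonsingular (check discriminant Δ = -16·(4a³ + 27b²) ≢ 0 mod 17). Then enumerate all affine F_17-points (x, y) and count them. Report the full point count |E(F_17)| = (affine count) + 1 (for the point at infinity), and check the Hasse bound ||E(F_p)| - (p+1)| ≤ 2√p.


Affine points = {(0, 6), (0, 11), (4, 0), (5, 6), (5, 11), (6, 0), (7, 0), (8, 5), (8, 12), (9, 8), (9, 9), (10, 2), (10, 15), (11, 2), (11, 15), (12, 6), (12, 11), (13, 2), (13, 15), (14, 4), (14, 13), (16, 3), (16, 14)}; affine count = 23; |E(F_17)| = 24.

Discriminant check: Δ ∝ 4a³ + 27b² = 4·9³ + 27·2² = 4·729 + 27·4 ≡ 15 (mod 17). Nonzero ⇒ E is nonsingular.
For each x ∈ F_17, compute rhs = x³ + 9·x + 2 mod 17, then count y ∈ F_17 with y² ≡ rhs.
  x = 0: rhs = 2, matching y values: 6, 11 (2 points).
  x = 1: rhs = 12, matching y values: none (0 points).
  x = 2: rhs = 11, matching y values: none (0 points).
  x = 3: rhs = 5, matching y values: none (0 points).
  x = 4: rhs = 0, matching y values: 0 (1 points).
  x = 5: rhs = 2, matching y values: 6, 11 (2 points).
  x = 6: rhs = 0, matching y values: 0 (1 points).
  x = 7: rhs = 0, matching y values: 0 (1 points).
  x = 8: rhs = 8, matching y values: 5, 12 (2 points).
  x = 9: rhs = 13, matching y values: 8, 9 (2 points).
  x = 10: rhs = 4, matching y values: 2, 15 (2 points).
  x = 11: rhs = 4, matching y values: 2, 15 (2 points).
  x = 12: rhs = 2, matching y values: 6, 11 (2 points).
  x = 13: rhs = 4, matching y values: 2, 15 (2 points).
  x = 14: rhs = 16, matching y values: 4, 13 (2 points).
  x = 15: rhs = 10, matching y values: none (0 points).
  x = 16: rhs = 9, matching y values: 3, 14 (2 points).
Total affine count: 23.
Full point count |E(F_17)| = 23 + 1 = 24.
Hasse bound: |24 − (17+1)| = |6| = 6 ≤ 2√17 ≈ 8.2462 ✓.


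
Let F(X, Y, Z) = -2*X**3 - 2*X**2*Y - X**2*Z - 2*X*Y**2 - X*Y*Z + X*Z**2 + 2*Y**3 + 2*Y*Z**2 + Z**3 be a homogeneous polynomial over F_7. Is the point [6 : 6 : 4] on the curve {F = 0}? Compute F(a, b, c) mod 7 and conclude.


F(6,6,4) ≡ 5 (mod 7); P is NOT on the curve.

Evaluate F(6, 6, 4) term-by-term (mod 7).
  -2*X**3 ↦ -2·216·1·1 = -432
  -2*X**2*Y ↦ -2·36·6·1 = -432
  -X**2*Z ↦ -1·36·1·4 = -144
  -2*X*Y**2 ↦ -2·6·36·1 = -432
  -X*Y*Z ↦ -1·6·6·4 = -144
  X*Z**2 ↦ 1·6·1·16 = 96
  2*Y**3 ↦ 2·1·216·1 = 432
  2*Y*Z**2 ↦ 2·1·6·16 = 192
  Z**3 ↦ 1·1·1·64 = 64
Sum: F(6, 6, 4) = (-432) + (-432) + (-144) + (-432) + (-144) + (96) + (432) + (192) + (64) = -800.
Reducing mod 7: -800 ≡ 5 (mod 7).
Since F(a, b, c) ≡ 5 ≠ 0 (mod 7), P does NOT lie on the curve.


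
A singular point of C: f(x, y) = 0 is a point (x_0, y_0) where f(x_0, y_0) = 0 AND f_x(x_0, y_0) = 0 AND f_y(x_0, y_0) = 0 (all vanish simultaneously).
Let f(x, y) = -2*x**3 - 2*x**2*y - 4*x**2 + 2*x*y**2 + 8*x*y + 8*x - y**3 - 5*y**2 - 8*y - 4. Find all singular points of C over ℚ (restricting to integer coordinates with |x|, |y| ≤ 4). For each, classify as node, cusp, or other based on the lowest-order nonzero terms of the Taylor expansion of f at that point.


Singular points: {(0, -2)}; classification: cusp.

Compute partial derivatives:
  f_x = -6*x**2 - 4*x*y - 8*x + 2*y**2 + 8*y + 8.
  f_y = -2*x**2 + 4*x*y + 8*x - 3*y**2 - 10*y - 8.
Scan x_0 ∈ {−4, ..., 4}. For each x_0, f_y(x_0, y) is a polynomial in y; find its integer roots y ∈ {−4, ..., 4}, then test f_x and f at those candidates.
  x = -4: f_y(-4, y) = -3*y**2 - 26*y - 72; no integer root y with |y| ≤ 4.
  x = -3: f_y(-3, y) = -3*y**2 - 22*y - 50; no integer root y with |y| ≤ 4.
  x = -2: f_y(-2, y) = -3*y**2 - 18*y - 32; no integer root y with |y| ≤ 4.
  x = -1: f_y(-1, y) = -3*y**2 - 14*y - 18; no integer root y with |y| ≤ 4.
  x = 0: f_y(0, y) = -3*y**2 - 10*y - 8; vanishes at y ∈ {-2}. (0, -2): f_x = 0, f = 0 — SINGULAR.
  x = 1: f_y(1, y) = -3*y**2 - 6*y - 2; no integer root y with |y| ≤ 4.
  x = 2: f_y(2, y) = -3*y**2 - 2*y; vanishes at y ∈ {0}. (2, 0): f_x = -32 ≠ 0.
  x = 3: f_y(3, y) = -3*y**2 + 2*y - 2; no integer root y with |y| ≤ 4.
  x = 4: f_y(4, y) = -3*y**2 + 6*y - 8; no integer root y with |y| ≤ 4.
Only singular point on the grid: (0, -2).
Classify: substitute x = 0 + u, y = -2 + v and expand: f = -2*u**3 - 2*u**2*v + 2*u*v**2 - v**3 + v**2.
No constant or linear terms (consistent with a singular point). Quadratic part: v**2. Cubic part: -2*u**3 - 2*u**2*v + 2*u*v**2 - v**3.
The quadratic part v**2 is a perfect square, so there is a single (double) tangent line v = 0, i.e. y = -2. Restricting the cubic part to that line (v = 0) leaves -2*u**3 ≠ 0, so f is not divisible by v and the branch is v² ≈ 2*u**3 to lowest order — this is a cusp.
Classification: cusp.


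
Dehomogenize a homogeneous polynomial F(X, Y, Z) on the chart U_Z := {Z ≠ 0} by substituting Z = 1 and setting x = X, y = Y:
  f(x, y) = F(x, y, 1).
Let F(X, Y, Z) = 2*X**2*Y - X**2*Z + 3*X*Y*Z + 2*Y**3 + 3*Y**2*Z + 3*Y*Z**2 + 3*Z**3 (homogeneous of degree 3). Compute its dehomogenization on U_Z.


f(x, y) = 2*x**2*y - x**2 + 3*x*y + 2*y**3 + 3*y**2 + 3*y + 3

On U_Z we set Z = 1. Each monomial c·X^i·Y^j·Z^k in F becomes c·x^i·y^j·1^k = c·x^i·y^j.
Substituting Z = 1: F(X, Y, 1) = 2*x**2*y - x**2 + 3*x*y + 2*y**3 + 3*y**2 + 3*y + 3.
Note: deg(f) ≤ deg(F) = 3; strict inequality happens when F is divisible by Z (lost terms).


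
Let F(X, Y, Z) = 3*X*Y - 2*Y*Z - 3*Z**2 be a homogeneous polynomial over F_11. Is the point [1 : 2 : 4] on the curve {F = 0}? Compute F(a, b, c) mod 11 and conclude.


F(1,2,4) ≡ 8 (mod 11); P is NOT on the curve.

Evaluate F(1, 2, 4) term-by-term (mod 11).
  3*X*Y ↦ 3·1·2·1 = 6
  -2*Y*Z ↦ -2·1·2·4 = -16
  -3*Z**2 ↦ -3·1·1·16 = -48
Sum: F(1, 2, 4) = (6) + (-16) + (-48) = -58.
Reducing mod 11: -58 ≡ 8 (mod 11).
Since F(a, b, c) ≡ 8 ≠ 0 (mod 11), P does NOT lie on the curve.


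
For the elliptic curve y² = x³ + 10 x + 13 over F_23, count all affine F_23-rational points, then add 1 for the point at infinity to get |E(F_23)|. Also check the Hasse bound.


Affine points = {(0, 6), (0, 17), (1, 1), (1, 22), (2, 8), (2, 15), (3, 1), (3, 22), (4, 5), (4, 18), (5, 2), (5, 21), (6, 6), (6, 17), (7, 9), (7, 14), (9, 2), (9, 21), (10, 3), (10, 20), (17, 6), (17, 17), (19, 1), (19, 22), (20, 5), (20, 18), (21, 10), (21, 13), (22, 5), (22, 18)}; affine count = 30; |E(F_23)| = 31.

Discriminant check: Δ ∝ 4a³ + 27b² = 4·10³ + 27·13² = 4·1000 + 27·169 ≡ 7 (mod 23). Nonzero ⇒ E is nonsingular.
For each x ∈ F_23, compute rhs = x³ + 10·x + 13 mod 23, then count y ∈ F_23 with y² ≡ rhs.
  x = 0: rhs = 13, matching y values: 6, 17 (2 points).
  x = 1: rhs = 1, matching y values: 1, 22 (2 points).
  x = 2: rhs = 18, matching y values: 8, 15 (2 points).
  x = 3: rhs = 1, matching y values: 1, 22 (2 points).
  x = 4: rhs = 2, matching y values: 5, 18 (2 points).
  x = 5: rhs = 4, matching y values: 2, 21 (2 points).
  x = 6: rhs = 13, matching y values: 6, 17 (2 points).
  x = 7: rhs = 12, matching y values: 9, 14 (2 points).
  x = 8: rhs = 7, matching y values: none (0 points).
  x = 9: rhs = 4, matching y values: 2, 21 (2 points).
  x = 10: rhs = 9, matching y values: 3, 20 (2 points).
  x = 11: rhs = 5, matching y values: none (0 points).
  x = 12: rhs = 21, matching y values: none (0 points).
  x = 13: rhs = 17, matching y values: none (0 points).
  x = 14: rhs = 22, matching y values: none (0 points).
  x = 15: rhs = 19, matching y values: none (0 points).
  x = 16: rhs = 14, matching y values: none (0 points).
  x = 17: rhs = 13, matching y values: 6, 17 (2 points).
  x = 18: rhs = 22, matching y values: none (0 points).
  x = 19: rhs = 1, matching y values: 1, 22 (2 points).
  x = 20: rhs = 2, matching y values: 5, 18 (2 points).
  x = 21: rhs = 8, matching y values: 10, 13 (2 points).
  x = 22: rhs = 2, matching y values: 5, 18 (2 points).
Total affine count: 30.
Full point count |E(F_23)| = 30 + 1 = 31.
Hasse bound: |31 − (23+1)| = |7| = 7 ≤ 2√23 ≈ 9.5917 ✓.


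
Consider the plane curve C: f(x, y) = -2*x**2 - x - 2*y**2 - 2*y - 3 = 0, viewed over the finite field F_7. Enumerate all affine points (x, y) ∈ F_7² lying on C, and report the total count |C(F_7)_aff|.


Affine F_7-points: {(0, 1), (0, 5), (3, 1), (3, 5), (4, 3), (5, 2), (5, 4), (6, 3)}; count = 8.

For each of the 49 pairs (x, y) ∈ F_7², evaluate f(x, y) mod 7. Record the zeros.
  x = 0: [0↦4, 1↦0, 2↦6, 3↦1, 4↦6, 5↦0, 6↦4]  zeros at y ∈ {1, 5}
  x = 1: [0↦1, 1↦4, 2↦3, 3↦5, 4↦3, 5↦4, 6↦1]  zeros at y ∈ ∅
  x = 2: [0↦1, 1↦4, 2↦3, 3↦5, 4↦3, 5↦4, 6↦1]  zeros at y ∈ ∅
  x = 3: [0↦4, 1↦0, 2↦6, 3↦1, 4↦6, 5↦0, 6↦4]  zeros at y ∈ {1, 5}
  x = 4: [0↦3, 1↦6, 2↦5, 3↦0, 4↦5, 5↦6, 6↦3]  zeros at y ∈ {3}
  x = 5: [0↦5, 1↦1, 2↦0, 3↦2, 4↦0, 5↦1, 6↦5]  zeros at y ∈ {2, 4}
  x = 6: [0↦3, 1↦6, 2↦5, 3↦0, 4↦5, 5↦6, 6↦3]  zeros at y ∈ {3}
Collecting zeros: affine points = {(0, 1), (0, 5), (3, 1), (3, 5), (4, 3), (5, 2), (5, 4), (6, 3)}.
Total count |C(F_7)_aff| = 8.


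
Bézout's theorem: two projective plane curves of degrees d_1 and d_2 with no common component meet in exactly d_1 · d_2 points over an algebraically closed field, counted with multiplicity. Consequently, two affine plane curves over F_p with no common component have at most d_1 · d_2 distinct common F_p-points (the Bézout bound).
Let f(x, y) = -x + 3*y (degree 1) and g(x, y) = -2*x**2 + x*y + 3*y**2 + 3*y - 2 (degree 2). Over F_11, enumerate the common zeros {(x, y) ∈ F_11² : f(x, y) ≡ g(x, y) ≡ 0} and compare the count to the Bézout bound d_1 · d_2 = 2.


Common zeros: {(3, 1), (6, 2)}; count = 2; Bézout bound = 2.

deg(f) = 1, deg(g) = 2, so Bézout bound = 2.
Scan x ∈ F_11. For each x, list the y ∈ F_11 with f(x, y) ≡ 0 and those with g(x, y) ≡ 0 (mod 11); the common zeros in that column are the intersection.
  x = 0: f ≡ 0 at y ∈ {0}; g ≡ 0 at y ∈ {5}; common: ∅.
  x = 1: f ≡ 0 at y ∈ {4}; g ≡ 0 at y ∈ {8, 9}; common: ∅.
  x = 2: f ≡ 0 at y ∈ {8}; g ≡ 0 at y ∈ ∅; common: ∅.
  x = 3: f ≡ 0 at y ∈ {1}; g ≡ 0 at y ∈ {1, 8}; common: {1}.
  x = 4: f ≡ 0 at y ∈ {5}; g ≡ 0 at y ∈ ∅; common: ∅.
  x = 5: f ≡ 0 at y ∈ {9}; g ≡ 0 at y ∈ ∅; common: ∅.
  x = 6: f ≡ 0 at y ∈ {2}; g ≡ 0 at y ∈ {2, 6}; common: {2}.
  x = 7: f ≡ 0 at y ∈ {6}; g ≡ 0 at y ∈ ∅; common: ∅.
  x = 8: f ≡ 0 at y ∈ {10}; g ≡ 0 at y ∈ {5, 6}; common: ∅.
  x = 9: f ≡ 0 at y ∈ {3}; g ≡ 0 at y ∈ {9}; common: ∅.
  x = 10: f ≡ 0 at y ∈ {7}; g ≡ 0 at y ∈ ∅; common: ∅.
Collecting: common zeros = {(3, 1), (6, 2)}, so the count is 2.
Comparison with the Bézout bound: 2 ≤ 2 = deg(f)·deg(g), as expected for curves with no common component (the bound is attained).


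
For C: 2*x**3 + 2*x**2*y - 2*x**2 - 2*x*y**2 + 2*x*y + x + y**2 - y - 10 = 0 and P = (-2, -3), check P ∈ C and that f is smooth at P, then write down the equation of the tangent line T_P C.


Tangent line at P: 33*x - 27*y - 15 = 0.

Step 1: f(-2, -3) = 0, so P lies on C.
Step 2: partial derivatives
  f_x(x, y) = 6*x**2 + 4*x*y - 4*x - 2*y**2 + 2*y + 1, f_y(x, y) = 2*x**2 - 4*x*y + 2*x + 2*y - 1.
  f_x(P) = 33, f_y(P) = -27 (gradient nonzero, so P is smooth).
Step 3: tangent line at P: 33·(x − -2) + -27·(y − -3) = 0.
Expanding: 33*x - 27*y - 15 = 0.


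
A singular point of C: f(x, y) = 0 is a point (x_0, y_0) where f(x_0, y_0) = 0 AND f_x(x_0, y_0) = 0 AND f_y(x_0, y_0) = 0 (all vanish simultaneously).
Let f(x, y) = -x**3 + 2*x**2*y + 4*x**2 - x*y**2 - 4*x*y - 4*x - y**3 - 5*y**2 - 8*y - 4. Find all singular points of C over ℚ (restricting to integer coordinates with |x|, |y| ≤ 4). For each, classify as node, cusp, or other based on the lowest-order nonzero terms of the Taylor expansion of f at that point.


Singular points: {(0, -2)}; classification: cusp.

Compute partial derivatives:
  f_x = -3*x**2 + 4*x*y + 8*x - y**2 - 4*y - 4.
  f_y = 2*x**2 - 2*x*y - 4*x - 3*y**2 - 10*y - 8.
Scan x_0 ∈ {−4, ..., 4}. For each x_0, f_y(x_0, y) is a polynomial in y; find its integer roots y ∈ {−4, ..., 4}, then test f_x and f at those candidates.
  x = -4: f_y(-4, y) = -3*y**2 - 2*y + 40; vanishes at y ∈ {-4}. (-4, -4): f_x = -20 ≠ 0.
  x = -3: f_y(-3, y) = -3*y**2 - 4*y + 22; no integer root y with |y| ≤ 4.
  x = -2: f_y(-2, y) = -3*y**2 - 6*y + 8; no integer root y with |y| ≤ 4.
  x = -1: f_y(-1, y) = -3*y**2 - 8*y - 2; no integer root y with |y| ≤ 4.
  x = 0: f_y(0, y) = -3*y**2 - 10*y - 8; vanishes at y ∈ {-2}. (0, -2): f_x = 0, f = 0 — SINGULAR.
  x = 1: f_y(1, y) = -3*y**2 - 12*y - 10; no integer root y with |y| ≤ 4.
  x = 2: f_y(2, y) = -3*y**2 - 14*y - 8; vanishes at y ∈ {-4}. (2, -4): f_x = -32 ≠ 0.
  x = 3: f_y(3, y) = -3*y**2 - 16*y - 2; no integer root y with |y| ≤ 4.
  x = 4: f_y(4, y) = -3*y**2 - 18*y + 8; no integer root y with |y| ≤ 4.
Only singular point on the grid: (0, -2).
Classify: substitute x = 0 + u, y = -2 + v and expand: f = -u**3 + 2*u**2*v - u*v**2 - v**3 + v**2.
No constant or linear terms (consistent with a singular point). Quadratic part: v**2. Cubic part: -u**3 + 2*u**2*v - u*v**2 - v**3.
The quadratic part v**2 is a perfect square, so there is a single (double) tangent line v = 0, i.e. y = -2. Restricting the cubic part to that line (v = 0) leaves -u**3 ≠ 0, so f is not divisible by v and the branch is v² ≈ u**3 to lowest order — this is a cusp.
Classification: cusp.


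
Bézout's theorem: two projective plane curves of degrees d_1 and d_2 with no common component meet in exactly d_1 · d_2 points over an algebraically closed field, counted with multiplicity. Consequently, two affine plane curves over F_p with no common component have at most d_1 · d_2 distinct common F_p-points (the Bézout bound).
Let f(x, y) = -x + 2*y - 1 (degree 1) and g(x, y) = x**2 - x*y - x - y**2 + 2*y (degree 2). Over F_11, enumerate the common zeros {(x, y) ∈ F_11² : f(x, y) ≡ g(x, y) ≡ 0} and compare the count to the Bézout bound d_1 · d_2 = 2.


Common zeros: {(1, 1), (3, 2)}; count = 2; Bézout bound = 2.

deg(f) = 1, deg(g) = 2, so Bézout bound = 2.
Scan x ∈ F_11. For each x, list the y ∈ F_11 with f(x, y) ≡ 0 and those with g(x, y) ≡ 0 (mod 11); the common zeros in that column are the intersection.
  x = 0: f ≡ 0 at y ∈ {6}; g ≡ 0 at y ∈ {0, 2}; common: ∅.
  x = 1: f ≡ 0 at y ∈ {1}; g ≡ 0 at y ∈ {0, 1}; common: {1}.
  x = 2: f ≡ 0 at y ∈ {7}; g ≡ 0 at y ∈ ∅; common: ∅.
  x = 3: f ≡ 0 at y ∈ {2}; g ≡ 0 at y ∈ {2, 8}; common: {2}.
  x = 4: f ≡ 0 at y ∈ {8}; g ≡ 0 at y ∈ ∅; common: ∅.
  x = 5: f ≡ 0 at y ∈ {3}; g ≡ 0 at y ∈ {9, 10}; common: ∅.
  x = 6: f ≡ 0 at y ∈ {9}; g ≡ 0 at y ∈ {8, 10}; common: ∅.
  x = 7: f ≡ 0 at y ∈ {4}; g ≡ 0 at y ∈ ∅; common: ∅.
  x = 8: f ≡ 0 at y ∈ {10}; g ≡ 0 at y ∈ ∅; common: ∅.
  x = 9: f ≡ 0 at y ∈ {5}; g ≡ 0 at y ∈ ∅; common: ∅.
  x = 10: f ≡ 0 at y ∈ {0}; g ≡ 0 at y ∈ ∅; common: ∅.
Collecting: common zeros = {(1, 1), (3, 2)}, so the count is 2.
Comparison with the Bézout bound: 2 ≤ 2 = deg(f)·deg(g), as expected for curves with no common component (the bound is attained).


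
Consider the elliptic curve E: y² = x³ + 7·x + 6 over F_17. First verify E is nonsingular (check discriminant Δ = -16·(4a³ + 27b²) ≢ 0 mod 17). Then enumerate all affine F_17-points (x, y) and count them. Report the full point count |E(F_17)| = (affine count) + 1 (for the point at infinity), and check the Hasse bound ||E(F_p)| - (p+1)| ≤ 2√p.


Affine points = {(4, 8), (4, 9), (5, 8), (5, 9), (6, 3), (6, 14), (8, 8), (8, 9), (9, 4), (9, 13), (12, 4), (12, 13), (13, 4), (13, 13), (14, 3), (14, 14), (15, 1), (15, 16), (16, 7), (16, 10)}; affine count = 20; |E(F_17)| = 21.

Discriminant check: Δ ∝ 4a³ + 27b² = 4·7³ + 27·6² = 4·343 + 27·36 ≡ 15 (mod 17). Nonzero ⇒ E is nonsingular.
For each x ∈ F_17, compute rhs = x³ + 7·x + 6 mod 17, then count y ∈ F_17 with y² ≡ rhs.
  x = 0: rhs = 6, matching y values: none (0 points).
  x = 1: rhs = 14, matching y values: none (0 points).
  x = 2: rhs = 11, matching y values: none (0 points).
  x = 3: rhs = 3, matching y values: none (0 points).
  x = 4: rhs = 13, matching y values: 8, 9 (2 points).
  x = 5: rhs = 13, matching y values: 8, 9 (2 points).
  x = 6: rhs = 9, matching y values: 3, 14 (2 points).
  x = 7: rhs = 7, matching y values: none (0 points).
  x = 8: rhs = 13, matching y values: 8, 9 (2 points).
  x = 9: rhs = 16, matching y values: 4, 13 (2 points).
  x = 10: rhs = 5, matching y values: none (0 points).
  x = 11: rhs = 3, matching y values: none (0 points).
  x = 12: rhs = 16, matching y values: 4, 13 (2 points).
  x = 13: rhs = 16, matching y values: 4, 13 (2 points).
  x = 14: rhs = 9, matching y values: 3, 14 (2 points).
  x = 15: rhs = 1, matching y values: 1, 16 (2 points).
  x = 16: rhs = 15, matching y values: 7, 10 (2 points).
Total affine count: 20.
Full point count |E(F_17)| = 20 + 1 = 21.
Hasse bound: |21 − (17+1)| = |3| = 3 ≤ 2√17 ≈ 8.2462 ✓.


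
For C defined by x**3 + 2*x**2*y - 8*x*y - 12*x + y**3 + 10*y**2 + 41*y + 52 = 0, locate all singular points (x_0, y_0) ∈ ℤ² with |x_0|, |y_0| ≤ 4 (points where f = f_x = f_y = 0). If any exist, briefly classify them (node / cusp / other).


Singular points: {(2, -3)}; classification: cusp.

Compute partial derivatives:
  f_x = 3*x**2 + 4*x*y - 8*y - 12.
  f_y = 2*x**2 - 8*x + 3*y**2 + 20*y + 41.
Scan x_0 ∈ {−4, ..., 4}. For each x_0, f_y(x_0, y) is a polynomial in y; find its integer roots y ∈ {−4, ..., 4}, then test f_x and f at those candidates.
  x = -4: f_y(-4, y) = 3*y**2 + 20*y + 105; no integer root y with |y| ≤ 4.
  x = -3: f_y(-3, y) = 3*y**2 + 20*y + 83; no integer root y with |y| ≤ 4.
  x = -2: f_y(-2, y) = 3*y**2 + 20*y + 65; no integer root y with |y| ≤ 4.
  x = -1: f_y(-1, y) = 3*y**2 + 20*y + 51; no integer root y with |y| ≤ 4.
  x = 0: f_y(0, y) = 3*y**2 + 20*y + 41; no integer root y with |y| ≤ 4.
  x = 1: f_y(1, y) = 3*y**2 + 20*y + 35; no integer root y with |y| ≤ 4.
  x = 2: f_y(2, y) = 3*y**2 + 20*y + 33; vanishes at y ∈ {-3}. (2, -3): f_x = 0, f = 0 — SINGULAR.
  x = 3: f_y(3, y) = 3*y**2 + 20*y + 35; no integer root y with |y| ≤ 4.
  x = 4: f_y(4, y) = 3*y**2 + 20*y + 41; no integer root y with |y| ≤ 4.
Only singular point on the grid: (2, -3).
Classify: substitute x = 2 + u, y = -3 + v and expand: f = u**3 + 2*u**2*v + v**3 + v**2.
No constant or linear terms (consistent with a singular point). Quadratic part: v**2. Cubic part: u**3 + 2*u**2*v + v**3.
The quadratic part v**2 is a perfect square, so there is a single (double) tangent line v = 0, i.e. y = -3. Restricting the cubic part to that line (v = 0) leaves u**3 ≠ 0, so f is not divisible by v and the branch is v² ≈ -u**3 to lowest order — this is a cusp.
Classification: cusp.


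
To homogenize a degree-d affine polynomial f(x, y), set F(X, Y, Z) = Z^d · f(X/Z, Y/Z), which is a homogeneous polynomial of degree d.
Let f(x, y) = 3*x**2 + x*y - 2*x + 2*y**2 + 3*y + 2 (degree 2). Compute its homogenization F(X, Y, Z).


F(X, Y, Z) = 3*X**2 + X*Y - 2*X*Z + 2*Y**2 + 3*Y*Z + 2*Z**2

deg(f) = 2.
Substitute x = X/Z, y = Y/Z into f, then multiply by Z^2.
  monomial 3·x^2·y^0 ↦ 3·X^2·Y^0·Z^0.
  monomial 1·x^1·y^1 ↦ 1·X^1·Y^1·Z^0.
  monomial -2·x^1·y^0 ↦ -2·X^1·Y^0·Z^1.
  monomial 2·x^0·y^2 ↦ 2·X^0·Y^2·Z^0.
  monomial 3·x^0·y^1 ↦ 3·X^0·Y^1·Z^1.
  monomial 2·x^0·y^0 ↦ 2·X^0·Y^0·Z^2.
Collecting: F(X, Y, Z) = 3*X**2 + X*Y - 2*X*Z + 2*Y**2 + 3*Y*Z + 2*Z**2.


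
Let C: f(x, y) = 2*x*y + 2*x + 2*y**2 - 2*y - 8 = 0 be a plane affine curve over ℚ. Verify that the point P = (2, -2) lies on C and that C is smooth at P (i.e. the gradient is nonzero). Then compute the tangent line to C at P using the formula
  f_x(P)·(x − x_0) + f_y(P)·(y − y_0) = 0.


Tangent line at P: -2*x - 6*y - 8 = 0.

Step 1: f(2, -2) = 0, so P lies on C.
Step 2: partial derivatives
  f_x(x, y) = 2*y + 2, f_y(x, y) = 2*x + 4*y - 2.
  f_x(P) = -2, f_y(P) = -6 (gradient nonzero, so P is smooth).
Step 3: tangent line at P: -2·(x − 2) + -6·(y − -2) = 0.
Expanding: -2*x - 6*y - 8 = 0.


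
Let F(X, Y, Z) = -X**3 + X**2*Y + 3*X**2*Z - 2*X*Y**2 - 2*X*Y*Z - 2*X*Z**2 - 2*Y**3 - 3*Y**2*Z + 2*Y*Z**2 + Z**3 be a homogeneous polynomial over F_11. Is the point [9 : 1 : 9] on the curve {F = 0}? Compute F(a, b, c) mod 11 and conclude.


F(9,1,9) ≡ 4 (mod 11); P is NOT on the curve.

Evaluate F(9, 1, 9) term-by-term (mod 11).
  -X**3 ↦ -1·729·1·1 = -729
  X**2*Y ↦ 1·81·1·1 = 81
  3*X**2*Z ↦ 3·81·1·9 = 2187
  -2*X*Y**2 ↦ -2·9·1·1 = -18
  -2*X*Y*Z ↦ -2·9·1·9 = -162
  -2*X*Z**2 ↦ -2·9·1·81 = -1458
  -2*Y**3 ↦ -2·1·1·1 = -2
  -3*Y**2*Z ↦ -3·1·1·9 = -27
  2*Y*Z**2 ↦ 2·1·1·81 = 162
  Z**3 ↦ 1·1·1·729 = 729
Sum: F(9, 1, 9) = (-729) + (81) + (2187) + (-18) + (-162) + (-1458) + (-2) + (-27) + (162) + (729) = 763.
Reducing mod 11: 763 ≡ 4 (mod 11).
Since F(a, b, c) ≡ 4 ≠ 0 (mod 11), P does NOT lie on the curve.


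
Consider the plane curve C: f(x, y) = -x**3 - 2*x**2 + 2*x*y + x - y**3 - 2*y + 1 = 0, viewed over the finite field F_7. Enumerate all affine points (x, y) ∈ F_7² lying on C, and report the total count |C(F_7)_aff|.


Affine F_7-points: {(1, 3), (1, 5), (1, 6), (2, 6), (3, 3), (4, 0), (5, 2)}; count = 7.

For each of the 49 pairs (x, y) ∈ F_7², evaluate f(x, y) mod 7. Record the zeros.
  x = 0: [0↦1, 1↦5, 2↦3, 3↦3, 4↦6, 5↦6, 6↦4]  zeros at y ∈ ∅
  x = 1: [0↦6, 1↦5, 2↦5, 3↦0, 4↦5, 5↦0, 6↦0]  zeros at y ∈ {3, 5, 6}
  x = 2: [0↦1, 1↦2, 2↦4, 3↦1, 4↦1, 5↦5, 6↦0]  zeros at y ∈ {6}
  x = 3: [0↦1, 1↦4, 2↦1, 3↦0, 4↦2, 5↦1, 6↦5]  zeros at y ∈ {3}
  x = 4: [0↦0, 1↦5, 2↦4, 3↦5, 4↦2, 5↦3, 6↦2]  zeros at y ∈ {0}
  x = 5: [0↦6, 1↦6, 2↦0, 3↦3, 4↦2, 5↦5, 6↦6]  zeros at y ∈ {2}
  x = 6: [0↦6, 1↦1, 2↦4, 3↦2, 4↦3, 5↦1, 6↦4]  zeros at y ∈ ∅
Collecting zeros: affine points = {(1, 3), (1, 5), (1, 6), (2, 6), (3, 3), (4, 0), (5, 2)}.
Total count |C(F_7)_aff| = 7.
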